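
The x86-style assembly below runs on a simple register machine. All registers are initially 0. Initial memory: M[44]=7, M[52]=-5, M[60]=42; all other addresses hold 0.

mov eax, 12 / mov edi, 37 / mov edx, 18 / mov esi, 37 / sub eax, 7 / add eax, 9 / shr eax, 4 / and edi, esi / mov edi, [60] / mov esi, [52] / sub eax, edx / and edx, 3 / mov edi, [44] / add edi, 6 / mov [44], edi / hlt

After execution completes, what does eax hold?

after mov eax, 12: eax=12
after mov edi, 37: edi=37
after mov edx, 18: edx=18
after mov esi, 37: esi=37
after sub eax, 7: eax=12-7=5
after add eax, 9: eax=5+9=14
after shr eax, 4: eax=14>>4=0
after and edi, esi: edi=37&37=37
after mov edi, [60]: edi=M[60]=42
after mov esi, [52]: esi=M[52]=-5
after sub eax, edx: eax=0-18=-18
after and edx, 3: edx=18&3=2
after mov edi, [44]: edi=M[44]=7
after add edi, 6: edi=7+6=13
mov [44], edi → M[44]=13
halt.

-18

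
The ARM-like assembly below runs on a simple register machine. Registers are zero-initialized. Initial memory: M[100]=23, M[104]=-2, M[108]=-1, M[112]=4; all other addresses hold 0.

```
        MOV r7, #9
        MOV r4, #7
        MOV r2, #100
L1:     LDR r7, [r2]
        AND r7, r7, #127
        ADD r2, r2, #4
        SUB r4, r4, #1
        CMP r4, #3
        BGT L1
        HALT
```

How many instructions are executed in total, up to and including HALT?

28

MOV r7, #9 → r7=9
MOV r4, #7 → r4=7
MOV r2, #100 → r2=100
LDR r7, [r2] → r7=M[100]=23
AND r7, r7, #127 → r7=23&127=23
ADD r2, r2, #4 → r2=100+4=104
SUB r4, r4, #1 → r4=7-1=6
CMP r4, #3  (cmp 6,3)
BGT L1: taken
LDR r7, [r2] → r7=M[104]=-2
AND r7, r7, #127 → r7=(-2)&127=126
ADD r2, r2, #4 → r2=104+4=108
SUB r4, r4, #1 → r4=6-1=5
CMP r4, #3  (cmp 5,3)
BGT L1: taken
LDR r7, [r2] → r7=M[108]=-1
AND r7, r7, #127 → r7=(-1)&127=127
ADD r2, r2, #4 → r2=108+4=112
SUB r4, r4, #1 → r4=5-1=4
CMP r4, #3  (cmp 4,3)
BGT L1: taken
LDR r7, [r2] → r7=M[112]=4
AND r7, r7, #127 → r7=4&127=4
ADD r2, r2, #4 → r2=112+4=116
SUB r4, r4, #1 → r4=4-1=3
CMP r4, #3  (cmp 3,3)
BGT L1: not taken
halt.
Total executed instructions: 28.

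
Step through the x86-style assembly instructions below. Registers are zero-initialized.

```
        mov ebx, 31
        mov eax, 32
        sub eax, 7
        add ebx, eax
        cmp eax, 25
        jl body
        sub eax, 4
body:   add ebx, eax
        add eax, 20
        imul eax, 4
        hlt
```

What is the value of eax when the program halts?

164

ebx=31
eax=32
eax=32-7=25
ebx=31+25=56
cmp eax, 25  (cmp 25,25)
jl body: not taken
eax=25-4=21
ebx=56+21=77
eax=21+20=41
eax=41*4=164
halt.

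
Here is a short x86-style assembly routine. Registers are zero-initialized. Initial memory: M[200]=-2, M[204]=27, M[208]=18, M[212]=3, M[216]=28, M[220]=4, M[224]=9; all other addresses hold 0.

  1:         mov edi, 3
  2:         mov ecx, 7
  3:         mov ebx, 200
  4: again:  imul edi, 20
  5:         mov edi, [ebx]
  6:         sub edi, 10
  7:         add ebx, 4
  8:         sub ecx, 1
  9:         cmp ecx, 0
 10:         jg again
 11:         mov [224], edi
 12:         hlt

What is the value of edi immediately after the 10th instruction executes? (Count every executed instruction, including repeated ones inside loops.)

-12

after mov edi, 3: edi=3
after mov ecx, 7: ecx=7
after mov ebx, 200: ebx=200
after imul edi, 20: edi=3*20=60
after mov edi, [ebx]: edi=M[200]=-2
after sub edi, 10: edi=(-2)-10=-12
after add ebx, 4: ebx=200+4=204
after sub ecx, 1: ecx=7-1=6
cmp ecx, 0  (cmp 6,0)
jg again: taken
After step 10: edi = -12.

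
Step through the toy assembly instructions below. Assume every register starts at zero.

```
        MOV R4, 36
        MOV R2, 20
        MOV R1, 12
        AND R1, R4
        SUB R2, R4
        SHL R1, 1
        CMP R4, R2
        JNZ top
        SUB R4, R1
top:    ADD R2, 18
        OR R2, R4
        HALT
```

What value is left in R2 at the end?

R4=36
R2=20
R1=12
R1=12&36=4
R2=20-36=-16
R1=4<<1=8
CMP R4, R2  (cmp 36,-16)
JNZ top: taken
R2=(-16)+18=2
R2=2|36=38
halt.

38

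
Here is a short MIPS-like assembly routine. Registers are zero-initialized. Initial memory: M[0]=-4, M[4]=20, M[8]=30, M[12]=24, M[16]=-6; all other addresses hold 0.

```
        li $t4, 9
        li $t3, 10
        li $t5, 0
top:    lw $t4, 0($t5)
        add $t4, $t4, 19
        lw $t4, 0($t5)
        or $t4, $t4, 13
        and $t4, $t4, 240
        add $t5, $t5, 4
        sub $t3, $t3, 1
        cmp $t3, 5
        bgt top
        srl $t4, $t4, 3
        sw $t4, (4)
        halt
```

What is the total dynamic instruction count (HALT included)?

li $t4, 9 → $t4=9
li $t3, 10 → $t3=10
li $t5, 0 → $t5=0
lw $t4, 0($t5) → $t4=M[0]=-4
add $t4, $t4, 19 → $t4=(-4)+19=15
lw $t4, 0($t5) → $t4=M[0]=-4
or $t4, $t4, 13 → $t4=(-4)|13=-3
and $t4, $t4, 240 → $t4=(-3)&240=240
add $t5, $t5, 4 → $t5=0+4=4
sub $t3, $t3, 1 → $t3=10-1=9
cmp $t3, 5  (cmp 9,5)
bgt top: taken
lw $t4, 0($t5) → $t4=M[4]=20
add $t4, $t4, 19 → $t4=20+19=39
lw $t4, 0($t5) → $t4=M[4]=20
or $t4, $t4, 13 → $t4=20|13=29
and $t4, $t4, 240 → $t4=29&240=16
add $t5, $t5, 4 → $t5=4+4=8
sub $t3, $t3, 1 → $t3=9-1=8
cmp $t3, 5  (cmp 8,5)
bgt top: taken
lw $t4, 0($t5) → $t4=M[8]=30
add $t4, $t4, 19 → $t4=30+19=49
lw $t4, 0($t5) → $t4=M[8]=30
or $t4, $t4, 13 → $t4=30|13=31
and $t4, $t4, 240 → $t4=31&240=16
add $t5, $t5, 4 → $t5=8+4=12
sub $t3, $t3, 1 → $t3=8-1=7
cmp $t3, 5  (cmp 7,5)
bgt top: taken
lw $t4, 0($t5) → $t4=M[12]=24
add $t4, $t4, 19 → $t4=24+19=43
lw $t4, 0($t5) → $t4=M[12]=24
or $t4, $t4, 13 → $t4=24|13=29
and $t4, $t4, 240 → $t4=29&240=16
add $t5, $t5, 4 → $t5=12+4=16
sub $t3, $t3, 1 → $t3=7-1=6
cmp $t3, 5  (cmp 6,5)
bgt top: taken
lw $t4, 0($t5) → $t4=M[16]=-6
add $t4, $t4, 19 → $t4=(-6)+19=13
lw $t4, 0($t5) → $t4=M[16]=-6
or $t4, $t4, 13 → $t4=(-6)|13=-1
and $t4, $t4, 240 → $t4=(-1)&240=240
add $t5, $t5, 4 → $t5=16+4=20
sub $t3, $t3, 1 → $t3=6-1=5
cmp $t3, 5  (cmp 5,5)
bgt top: not taken
srl $t4, $t4, 3 → $t4=240>>3=30
sw $t4, (4) → M[4]=30
halt.
Total executed instructions: 51.

51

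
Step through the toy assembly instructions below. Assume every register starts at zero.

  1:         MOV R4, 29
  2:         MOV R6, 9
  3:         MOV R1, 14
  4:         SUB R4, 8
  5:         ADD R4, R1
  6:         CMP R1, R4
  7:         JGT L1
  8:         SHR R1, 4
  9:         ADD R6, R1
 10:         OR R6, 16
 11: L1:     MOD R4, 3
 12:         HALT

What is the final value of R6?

R4=29
R6=9
R1=14
R4=29-8=21
R4=21+14=35
CMP R1, R4  (cmp 14,35)
JGT L1: not taken
R1=14>>4=0
R6=9+0=9
R6=9|16=25
R4=35%3=2
halt.

25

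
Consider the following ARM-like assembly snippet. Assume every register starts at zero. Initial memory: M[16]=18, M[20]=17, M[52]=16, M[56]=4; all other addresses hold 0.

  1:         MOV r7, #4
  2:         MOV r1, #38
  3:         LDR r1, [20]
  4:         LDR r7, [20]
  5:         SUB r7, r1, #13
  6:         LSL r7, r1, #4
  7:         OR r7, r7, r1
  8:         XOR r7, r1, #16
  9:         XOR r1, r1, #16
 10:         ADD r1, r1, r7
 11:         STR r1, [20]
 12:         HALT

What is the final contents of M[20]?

2

after MOV r7, #4: r7=4
after MOV r1, #38: r1=38
after LDR r1, [20]: r1=M[20]=17
after LDR r7, [20]: r7=M[20]=17
after SUB r7, r1, #13: r7=17-13=4
after LSL r7, r1, #4: r7=17<<4=272
after OR r7, r7, r1: r7=272|17=273
after XOR r7, r1, #16: r7=17^16=1
after XOR r1, r1, #16: r1=17^16=1
after ADD r1, r1, r7: r1=1+1=2
STR r1, [20] → M[20]=2
halt.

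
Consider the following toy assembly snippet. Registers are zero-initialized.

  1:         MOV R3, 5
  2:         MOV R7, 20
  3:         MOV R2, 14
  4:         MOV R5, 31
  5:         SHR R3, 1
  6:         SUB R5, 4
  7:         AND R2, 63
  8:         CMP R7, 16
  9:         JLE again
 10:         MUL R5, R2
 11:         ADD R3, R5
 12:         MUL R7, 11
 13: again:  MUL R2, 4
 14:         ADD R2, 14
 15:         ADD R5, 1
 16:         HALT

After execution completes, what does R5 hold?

after MOV R3, 5: R3=5
after MOV R7, 20: R7=20
after MOV R2, 14: R2=14
after MOV R5, 31: R5=31
after SHR R3, 1: R3=5>>1=2
after SUB R5, 4: R5=31-4=27
after AND R2, 63: R2=14&63=14
CMP R7, 16  (cmp 20,16)
JLE again: not taken
after MUL R5, R2: R5=27*14=378
after ADD R3, R5: R3=2+378=380
after MUL R7, 11: R7=20*11=220
after MUL R2, 4: R2=14*4=56
after ADD R2, 14: R2=56+14=70
after ADD R5, 1: R5=378+1=379
halt.

379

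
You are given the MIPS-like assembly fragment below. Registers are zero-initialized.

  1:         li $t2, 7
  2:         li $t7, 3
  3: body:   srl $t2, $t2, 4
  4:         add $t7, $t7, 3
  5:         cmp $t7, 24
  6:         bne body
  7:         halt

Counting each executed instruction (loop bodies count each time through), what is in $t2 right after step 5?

after li $t2, 7: $t2=7
after li $t7, 3: $t7=3
after srl $t2, $t2, 4: $t2=7>>4=0
after add $t7, $t7, 3: $t7=3+3=6
cmp $t7, 24  (cmp 6,24)
After step 5: $t2 = 0.

0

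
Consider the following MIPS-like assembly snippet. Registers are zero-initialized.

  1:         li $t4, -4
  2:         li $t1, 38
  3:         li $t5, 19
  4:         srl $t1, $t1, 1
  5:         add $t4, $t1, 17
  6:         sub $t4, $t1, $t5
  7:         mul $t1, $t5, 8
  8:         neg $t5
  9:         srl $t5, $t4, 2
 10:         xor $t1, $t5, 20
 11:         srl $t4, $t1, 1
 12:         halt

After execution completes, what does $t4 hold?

10

$t4=-4
$t1=38
$t5=19
$t1=38>>1=19
$t4=19+17=36
$t4=19-19=0
$t1=19*8=152
$t5=-(19)=-19
$t5=0>>2=0
$t1=0^20=20
$t4=20>>1=10
halt.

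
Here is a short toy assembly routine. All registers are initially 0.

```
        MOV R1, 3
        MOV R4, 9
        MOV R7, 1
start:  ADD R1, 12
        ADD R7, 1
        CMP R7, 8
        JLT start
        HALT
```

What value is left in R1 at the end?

R1=3
R4=9
R7=1
R1=3+12=15
R7=1+1=2
CMP R7, 8  (cmp 2,8)
JLT start: taken
R1=15+12=27
R7=2+1=3
CMP R7, 8  (cmp 3,8)
JLT start: taken
R1=27+12=39
R7=3+1=4
CMP R7, 8  (cmp 4,8)
JLT start: taken
R1=39+12=51
R7=4+1=5
CMP R7, 8  (cmp 5,8)
JLT start: taken
R1=51+12=63
R7=5+1=6
CMP R7, 8  (cmp 6,8)
JLT start: taken
R1=63+12=75
R7=6+1=7
CMP R7, 8  (cmp 7,8)
JLT start: taken
R1=75+12=87
R7=7+1=8
CMP R7, 8  (cmp 8,8)
JLT start: not taken
halt.

87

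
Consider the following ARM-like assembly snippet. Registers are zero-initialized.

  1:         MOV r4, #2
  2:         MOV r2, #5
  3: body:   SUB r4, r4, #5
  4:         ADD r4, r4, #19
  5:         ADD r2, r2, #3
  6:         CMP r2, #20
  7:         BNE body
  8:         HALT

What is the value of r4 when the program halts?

72

MOV r4, #2 → r4=2
MOV r2, #5 → r2=5
SUB r4, r4, #5 → r4=2-5=-3
ADD r4, r4, #19 → r4=(-3)+19=16
ADD r2, r2, #3 → r2=5+3=8
CMP r2, #20  (cmp 8,20)
BNE body: taken
SUB r4, r4, #5 → r4=16-5=11
ADD r4, r4, #19 → r4=11+19=30
ADD r2, r2, #3 → r2=8+3=11
CMP r2, #20  (cmp 11,20)
BNE body: taken
SUB r4, r4, #5 → r4=30-5=25
ADD r4, r4, #19 → r4=25+19=44
ADD r2, r2, #3 → r2=11+3=14
CMP r2, #20  (cmp 14,20)
BNE body: taken
SUB r4, r4, #5 → r4=44-5=39
ADD r4, r4, #19 → r4=39+19=58
ADD r2, r2, #3 → r2=14+3=17
CMP r2, #20  (cmp 17,20)
BNE body: taken
SUB r4, r4, #5 → r4=58-5=53
ADD r4, r4, #19 → r4=53+19=72
ADD r2, r2, #3 → r2=17+3=20
CMP r2, #20  (cmp 20,20)
BNE body: not taken
halt.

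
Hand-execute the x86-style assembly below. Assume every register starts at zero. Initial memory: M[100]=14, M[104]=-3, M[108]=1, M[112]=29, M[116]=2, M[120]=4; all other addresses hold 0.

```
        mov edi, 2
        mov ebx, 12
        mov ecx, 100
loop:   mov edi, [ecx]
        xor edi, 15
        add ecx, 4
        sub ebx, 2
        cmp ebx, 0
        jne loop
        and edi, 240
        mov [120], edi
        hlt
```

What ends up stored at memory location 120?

0

mov edi, 2 → edi=2
mov ebx, 12 → ebx=12
mov ecx, 100 → ecx=100
mov edi, [ecx] → edi=M[100]=14
xor edi, 15 → edi=14^15=1
add ecx, 4 → ecx=100+4=104
sub ebx, 2 → ebx=12-2=10
cmp ebx, 0  (cmp 10,0)
jne loop: taken
mov edi, [ecx] → edi=M[104]=-3
xor edi, 15 → edi=(-3)^15=-14
add ecx, 4 → ecx=104+4=108
sub ebx, 2 → ebx=10-2=8
cmp ebx, 0  (cmp 8,0)
jne loop: taken
mov edi, [ecx] → edi=M[108]=1
xor edi, 15 → edi=1^15=14
add ecx, 4 → ecx=108+4=112
sub ebx, 2 → ebx=8-2=6
cmp ebx, 0  (cmp 6,0)
jne loop: taken
mov edi, [ecx] → edi=M[112]=29
xor edi, 15 → edi=29^15=18
add ecx, 4 → ecx=112+4=116
sub ebx, 2 → ebx=6-2=4
cmp ebx, 0  (cmp 4,0)
jne loop: taken
mov edi, [ecx] → edi=M[116]=2
xor edi, 15 → edi=2^15=13
add ecx, 4 → ecx=116+4=120
sub ebx, 2 → ebx=4-2=2
cmp ebx, 0  (cmp 2,0)
jne loop: taken
mov edi, [ecx] → edi=M[120]=4
xor edi, 15 → edi=4^15=11
add ecx, 4 → ecx=120+4=124
sub ebx, 2 → ebx=2-2=0
cmp ebx, 0  (cmp 0,0)
jne loop: not taken
and edi, 240 → edi=11&240=0
mov [120], edi → M[120]=0
halt.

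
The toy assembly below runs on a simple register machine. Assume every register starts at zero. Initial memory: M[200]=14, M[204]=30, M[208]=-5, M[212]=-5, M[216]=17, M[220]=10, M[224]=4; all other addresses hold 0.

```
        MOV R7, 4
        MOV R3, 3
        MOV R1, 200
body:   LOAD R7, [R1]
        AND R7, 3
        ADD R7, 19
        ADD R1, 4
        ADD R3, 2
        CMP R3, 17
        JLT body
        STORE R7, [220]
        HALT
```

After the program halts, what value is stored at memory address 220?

19

R7=4
R3=3
R1=200
R7=M[200]=14
R7=14&3=2
R7=2+19=21
R1=200+4=204
R3=3+2=5
CMP R3, 17  (cmp 5,17)
JLT body: taken
R7=M[204]=30
R7=30&3=2
R7=2+19=21
R1=204+4=208
R3=5+2=7
CMP R3, 17  (cmp 7,17)
JLT body: taken
R7=M[208]=-5
R7=(-5)&3=3
R7=3+19=22
R1=208+4=212
R3=7+2=9
CMP R3, 17  (cmp 9,17)
JLT body: taken
R7=M[212]=-5
R7=(-5)&3=3
R7=3+19=22
R1=212+4=216
R3=9+2=11
CMP R3, 17  (cmp 11,17)
JLT body: taken
R7=M[216]=17
R7=17&3=1
R7=1+19=20
R1=216+4=220
R3=11+2=13
CMP R3, 17  (cmp 13,17)
JLT body: taken
R7=M[220]=10
R7=10&3=2
R7=2+19=21
R1=220+4=224
R3=13+2=15
CMP R3, 17  (cmp 15,17)
JLT body: taken
R7=M[224]=4
R7=4&3=0
R7=0+19=19
R1=224+4=228
R3=15+2=17
CMP R3, 17  (cmp 17,17)
JLT body: not taken
STORE R7, [220] → M[220]=19
halt.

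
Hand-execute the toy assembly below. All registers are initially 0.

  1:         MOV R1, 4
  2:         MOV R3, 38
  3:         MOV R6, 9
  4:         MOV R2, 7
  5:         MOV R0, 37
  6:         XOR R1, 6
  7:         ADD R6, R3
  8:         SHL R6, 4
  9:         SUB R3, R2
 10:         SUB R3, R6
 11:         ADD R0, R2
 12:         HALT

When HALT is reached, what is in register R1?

after MOV R1, 4: R1=4
after MOV R3, 38: R3=38
after MOV R6, 9: R6=9
after MOV R2, 7: R2=7
after MOV R0, 37: R0=37
after XOR R1, 6: R1=4^6=2
after ADD R6, R3: R6=9+38=47
after SHL R6, 4: R6=47<<4=752
after SUB R3, R2: R3=38-7=31
after SUB R3, R6: R3=31-752=-721
after ADD R0, R2: R0=37+7=44
halt.

2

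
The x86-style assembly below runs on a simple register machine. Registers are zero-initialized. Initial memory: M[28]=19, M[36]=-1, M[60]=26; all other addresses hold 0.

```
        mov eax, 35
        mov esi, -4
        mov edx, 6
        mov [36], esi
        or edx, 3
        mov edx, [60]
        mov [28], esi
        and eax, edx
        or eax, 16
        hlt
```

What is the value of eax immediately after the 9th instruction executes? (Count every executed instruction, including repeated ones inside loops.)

eax=35
esi=-4
edx=6
mov [36], esi → M[36]=-4
edx=6|3=7
edx=M[60]=26
mov [28], esi → M[28]=-4
eax=35&26=2
eax=2|16=18
After step 9: eax = 18.

18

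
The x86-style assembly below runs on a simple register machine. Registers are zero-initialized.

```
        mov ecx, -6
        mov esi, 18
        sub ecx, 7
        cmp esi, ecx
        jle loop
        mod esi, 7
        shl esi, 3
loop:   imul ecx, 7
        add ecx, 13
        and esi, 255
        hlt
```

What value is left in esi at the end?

32

after mov ecx, -6: ecx=-6
after mov esi, 18: esi=18
after sub ecx, 7: ecx=(-6)-7=-13
cmp esi, ecx  (cmp 18,-13)
jle loop: not taken
after mod esi, 7: esi=18%7=4
after shl esi, 3: esi=4<<3=32
after imul ecx, 7: ecx=(-13)*7=-91
after add ecx, 13: ecx=(-91)+13=-78
after and esi, 255: esi=32&255=32
halt.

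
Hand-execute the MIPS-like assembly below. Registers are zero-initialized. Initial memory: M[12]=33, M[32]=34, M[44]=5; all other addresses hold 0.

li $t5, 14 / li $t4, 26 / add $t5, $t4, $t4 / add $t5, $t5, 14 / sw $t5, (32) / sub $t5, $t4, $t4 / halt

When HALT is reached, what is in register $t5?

0

after li $t5, 14: $t5=14
after li $t4, 26: $t4=26
after add $t5, $t4, $t4: $t5=26+26=52
after add $t5, $t5, 14: $t5=52+14=66
sw $t5, (32) → M[32]=66
after sub $t5, $t4, $t4: $t5=26-26=0
halt.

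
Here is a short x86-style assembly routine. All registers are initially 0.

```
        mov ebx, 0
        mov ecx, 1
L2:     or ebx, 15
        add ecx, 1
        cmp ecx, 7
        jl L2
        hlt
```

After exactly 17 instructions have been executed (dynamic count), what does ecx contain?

5

ebx=0
ecx=1
ebx=0|15=15
ecx=1+1=2
cmp ecx, 7  (cmp 2,7)
jl L2: taken
ebx=15|15=15
ecx=2+1=3
cmp ecx, 7  (cmp 3,7)
jl L2: taken
ebx=15|15=15
ecx=3+1=4
cmp ecx, 7  (cmp 4,7)
jl L2: taken
ebx=15|15=15
ecx=4+1=5
cmp ecx, 7  (cmp 5,7)
After step 17: ecx = 5.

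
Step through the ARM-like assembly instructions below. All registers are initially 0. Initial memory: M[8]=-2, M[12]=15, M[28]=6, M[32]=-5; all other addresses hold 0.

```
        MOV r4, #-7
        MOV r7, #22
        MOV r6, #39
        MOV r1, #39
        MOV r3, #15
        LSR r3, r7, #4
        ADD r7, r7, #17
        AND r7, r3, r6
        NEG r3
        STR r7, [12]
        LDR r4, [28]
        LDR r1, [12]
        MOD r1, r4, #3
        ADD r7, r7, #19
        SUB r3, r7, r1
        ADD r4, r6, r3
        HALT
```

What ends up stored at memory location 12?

1

r4=-7
r7=22
r6=39
r1=39
r3=15
r3=22>>4=1
r7=22+17=39
r7=1&39=1
r3=-(1)=-1
STR r7, [12] → M[12]=1
r4=M[28]=6
r1=M[12]=1
r1=6%3=0
r7=1+19=20
r3=20-0=20
r4=39+20=59
halt.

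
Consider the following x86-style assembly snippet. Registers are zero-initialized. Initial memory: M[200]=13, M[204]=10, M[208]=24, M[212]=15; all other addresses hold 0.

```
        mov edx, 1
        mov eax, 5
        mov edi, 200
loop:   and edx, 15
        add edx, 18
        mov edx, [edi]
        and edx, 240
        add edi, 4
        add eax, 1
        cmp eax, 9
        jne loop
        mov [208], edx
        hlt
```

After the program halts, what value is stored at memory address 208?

0

after mov edx, 1: edx=1
after mov eax, 5: eax=5
after mov edi, 200: edi=200
after and edx, 15: edx=1&15=1
after add edx, 18: edx=1+18=19
after mov edx, [edi]: edx=M[200]=13
after and edx, 240: edx=13&240=0
after add edi, 4: edi=200+4=204
after add eax, 1: eax=5+1=6
cmp eax, 9  (cmp 6,9)
jne loop: taken
after and edx, 15: edx=0&15=0
after add edx, 18: edx=0+18=18
after mov edx, [edi]: edx=M[204]=10
after and edx, 240: edx=10&240=0
after add edi, 4: edi=204+4=208
after add eax, 1: eax=6+1=7
cmp eax, 9  (cmp 7,9)
jne loop: taken
after and edx, 15: edx=0&15=0
after add edx, 18: edx=0+18=18
after mov edx, [edi]: edx=M[208]=24
after and edx, 240: edx=24&240=16
after add edi, 4: edi=208+4=212
after add eax, 1: eax=7+1=8
cmp eax, 9  (cmp 8,9)
jne loop: taken
after and edx, 15: edx=16&15=0
after add edx, 18: edx=0+18=18
after mov edx, [edi]: edx=M[212]=15
after and edx, 240: edx=15&240=0
after add edi, 4: edi=212+4=216
after add eax, 1: eax=8+1=9
cmp eax, 9  (cmp 9,9)
jne loop: not taken
mov [208], edx → M[208]=0
halt.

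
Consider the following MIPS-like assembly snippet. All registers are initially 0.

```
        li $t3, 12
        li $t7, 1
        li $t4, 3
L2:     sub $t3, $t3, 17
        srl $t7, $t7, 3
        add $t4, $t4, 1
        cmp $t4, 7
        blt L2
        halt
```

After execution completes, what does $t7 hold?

after li $t3, 12: $t3=12
after li $t7, 1: $t7=1
after li $t4, 3: $t4=3
after sub $t3, $t3, 17: $t3=12-17=-5
after srl $t7, $t7, 3: $t7=1>>3=0
after add $t4, $t4, 1: $t4=3+1=4
cmp $t4, 7  (cmp 4,7)
blt L2: taken
after sub $t3, $t3, 17: $t3=(-5)-17=-22
after srl $t7, $t7, 3: $t7=0>>3=0
after add $t4, $t4, 1: $t4=4+1=5
cmp $t4, 7  (cmp 5,7)
blt L2: taken
after sub $t3, $t3, 17: $t3=(-22)-17=-39
after srl $t7, $t7, 3: $t7=0>>3=0
after add $t4, $t4, 1: $t4=5+1=6
cmp $t4, 7  (cmp 6,7)
blt L2: taken
after sub $t3, $t3, 17: $t3=(-39)-17=-56
after srl $t7, $t7, 3: $t7=0>>3=0
after add $t4, $t4, 1: $t4=6+1=7
cmp $t4, 7  (cmp 7,7)
blt L2: not taken
halt.

0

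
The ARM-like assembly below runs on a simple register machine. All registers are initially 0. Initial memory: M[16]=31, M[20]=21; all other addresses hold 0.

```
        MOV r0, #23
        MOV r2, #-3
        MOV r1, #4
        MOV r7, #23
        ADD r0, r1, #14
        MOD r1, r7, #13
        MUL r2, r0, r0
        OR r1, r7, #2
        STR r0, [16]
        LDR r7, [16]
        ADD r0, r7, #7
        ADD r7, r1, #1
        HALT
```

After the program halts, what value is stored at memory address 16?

18

MOV r0, #23 → r0=23
MOV r2, #-3 → r2=-3
MOV r1, #4 → r1=4
MOV r7, #23 → r7=23
ADD r0, r1, #14 → r0=4+14=18
MOD r1, r7, #13 → r1=23%13=10
MUL r2, r0, r0 → r2=18*18=324
OR r1, r7, #2 → r1=23|2=23
STR r0, [16] → M[16]=18
LDR r7, [16] → r7=M[16]=18
ADD r0, r7, #7 → r0=18+7=25
ADD r7, r1, #1 → r7=23+1=24
halt.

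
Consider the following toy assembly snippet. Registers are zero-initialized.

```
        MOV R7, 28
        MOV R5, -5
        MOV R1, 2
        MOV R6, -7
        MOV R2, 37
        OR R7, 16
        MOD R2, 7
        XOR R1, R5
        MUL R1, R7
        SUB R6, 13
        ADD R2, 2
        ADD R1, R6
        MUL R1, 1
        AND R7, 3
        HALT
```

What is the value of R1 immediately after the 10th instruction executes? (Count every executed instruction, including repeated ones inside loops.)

MOV R7, 28 → R7=28
MOV R5, -5 → R5=-5
MOV R1, 2 → R1=2
MOV R6, -7 → R6=-7
MOV R2, 37 → R2=37
OR R7, 16 → R7=28|16=28
MOD R2, 7 → R2=37%7=2
XOR R1, R5 → R1=2^(-5)=-7
MUL R1, R7 → R1=(-7)*28=-196
SUB R6, 13 → R6=(-7)-13=-20
After step 10: R1 = -196.

-196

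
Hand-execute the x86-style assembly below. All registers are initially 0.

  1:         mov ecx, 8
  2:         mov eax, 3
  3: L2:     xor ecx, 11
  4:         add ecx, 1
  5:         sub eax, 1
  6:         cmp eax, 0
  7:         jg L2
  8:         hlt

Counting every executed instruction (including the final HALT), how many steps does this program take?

mov ecx, 8 → ecx=8
mov eax, 3 → eax=3
xor ecx, 11 → ecx=8^11=3
add ecx, 1 → ecx=3+1=4
sub eax, 1 → eax=3-1=2
cmp eax, 0  (cmp 2,0)
jg L2: taken
xor ecx, 11 → ecx=4^11=15
add ecx, 1 → ecx=15+1=16
sub eax, 1 → eax=2-1=1
cmp eax, 0  (cmp 1,0)
jg L2: taken
xor ecx, 11 → ecx=16^11=27
add ecx, 1 → ecx=27+1=28
sub eax, 1 → eax=1-1=0
cmp eax, 0  (cmp 0,0)
jg L2: not taken
halt.
Total executed instructions: 18.

18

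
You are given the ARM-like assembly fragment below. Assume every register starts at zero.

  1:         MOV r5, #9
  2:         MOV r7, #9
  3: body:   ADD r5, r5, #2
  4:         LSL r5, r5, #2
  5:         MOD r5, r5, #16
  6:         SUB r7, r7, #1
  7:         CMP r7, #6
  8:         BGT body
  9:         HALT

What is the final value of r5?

8

after MOV r5, #9: r5=9
after MOV r7, #9: r7=9
after ADD r5, r5, #2: r5=9+2=11
after LSL r5, r5, #2: r5=11<<2=44
after MOD r5, r5, #16: r5=44%16=12
after SUB r7, r7, #1: r7=9-1=8
CMP r7, #6  (cmp 8,6)
BGT body: taken
after ADD r5, r5, #2: r5=12+2=14
after LSL r5, r5, #2: r5=14<<2=56
after MOD r5, r5, #16: r5=56%16=8
after SUB r7, r7, #1: r7=8-1=7
CMP r7, #6  (cmp 7,6)
BGT body: taken
after ADD r5, r5, #2: r5=8+2=10
after LSL r5, r5, #2: r5=10<<2=40
after MOD r5, r5, #16: r5=40%16=8
after SUB r7, r7, #1: r7=7-1=6
CMP r7, #6  (cmp 6,6)
BGT body: not taken
halt.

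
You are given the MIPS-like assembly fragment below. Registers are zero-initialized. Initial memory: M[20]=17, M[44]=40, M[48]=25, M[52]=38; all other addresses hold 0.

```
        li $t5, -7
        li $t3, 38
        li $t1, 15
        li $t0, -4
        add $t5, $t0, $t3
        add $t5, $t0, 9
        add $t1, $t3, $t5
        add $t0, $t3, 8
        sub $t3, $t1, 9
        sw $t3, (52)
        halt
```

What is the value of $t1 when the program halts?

$t5=-7
$t3=38
$t1=15
$t0=-4
$t5=(-4)+38=34
$t5=(-4)+9=5
$t1=38+5=43
$t0=38+8=46
$t3=43-9=34
sw $t3, (52) → M[52]=34
halt.

43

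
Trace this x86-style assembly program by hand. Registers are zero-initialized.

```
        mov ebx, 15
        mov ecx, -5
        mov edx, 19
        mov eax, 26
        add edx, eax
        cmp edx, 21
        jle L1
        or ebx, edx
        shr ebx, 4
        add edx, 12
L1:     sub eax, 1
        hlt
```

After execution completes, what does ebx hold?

after mov ebx, 15: ebx=15
after mov ecx, -5: ecx=-5
after mov edx, 19: edx=19
after mov eax, 26: eax=26
after add edx, eax: edx=19+26=45
cmp edx, 21  (cmp 45,21)
jle L1: not taken
after or ebx, edx: ebx=15|45=47
after shr ebx, 4: ebx=47>>4=2
after add edx, 12: edx=45+12=57
after sub eax, 1: eax=26-1=25
halt.

2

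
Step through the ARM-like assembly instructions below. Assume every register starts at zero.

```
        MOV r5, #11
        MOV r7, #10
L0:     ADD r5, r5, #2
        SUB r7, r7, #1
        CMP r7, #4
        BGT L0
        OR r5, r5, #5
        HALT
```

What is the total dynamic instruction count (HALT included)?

r5=11
r7=10
r5=11+2=13
r7=10-1=9
CMP r7, #4  (cmp 9,4)
BGT L0: taken
r5=13+2=15
r7=9-1=8
CMP r7, #4  (cmp 8,4)
BGT L0: taken
r5=15+2=17
r7=8-1=7
CMP r7, #4  (cmp 7,4)
BGT L0: taken
r5=17+2=19
r7=7-1=6
CMP r7, #4  (cmp 6,4)
BGT L0: taken
r5=19+2=21
r7=6-1=5
CMP r7, #4  (cmp 5,4)
BGT L0: taken
r5=21+2=23
r7=5-1=4
CMP r7, #4  (cmp 4,4)
BGT L0: not taken
r5=23|5=23
halt.
Total executed instructions: 28.

28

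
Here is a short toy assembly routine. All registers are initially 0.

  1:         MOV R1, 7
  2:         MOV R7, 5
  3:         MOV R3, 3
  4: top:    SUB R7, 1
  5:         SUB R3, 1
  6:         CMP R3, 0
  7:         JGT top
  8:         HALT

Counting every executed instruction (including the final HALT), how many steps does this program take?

16

R1=7
R7=5
R3=3
R7=5-1=4
R3=3-1=2
CMP R3, 0  (cmp 2,0)
JGT top: taken
R7=4-1=3
R3=2-1=1
CMP R3, 0  (cmp 1,0)
JGT top: taken
R7=3-1=2
R3=1-1=0
CMP R3, 0  (cmp 0,0)
JGT top: not taken
halt.
Total executed instructions: 16.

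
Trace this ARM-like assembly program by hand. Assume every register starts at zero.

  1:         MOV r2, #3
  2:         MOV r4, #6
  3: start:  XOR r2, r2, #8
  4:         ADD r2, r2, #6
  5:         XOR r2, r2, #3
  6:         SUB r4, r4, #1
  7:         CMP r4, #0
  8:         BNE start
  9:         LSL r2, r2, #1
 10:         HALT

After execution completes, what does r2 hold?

r2=3
r4=6
r2=3^8=11
r2=11+6=17
r2=17^3=18
r4=6-1=5
CMP r4, #0  (cmp 5,0)
BNE start: taken
r2=18^8=26
r2=26+6=32
r2=32^3=35
r4=5-1=4
CMP r4, #0  (cmp 4,0)
BNE start: taken
r2=35^8=43
r2=43+6=49
r2=49^3=50
r4=4-1=3
CMP r4, #0  (cmp 3,0)
BNE start: taken
r2=50^8=58
r2=58+6=64
r2=64^3=67
r4=3-1=2
CMP r4, #0  (cmp 2,0)
BNE start: taken
r2=67^8=75
r2=75+6=81
r2=81^3=82
r4=2-1=1
CMP r4, #0  (cmp 1,0)
BNE start: taken
r2=82^8=90
r2=90+6=96
r2=96^3=99
r4=1-1=0
CMP r4, #0  (cmp 0,0)
BNE start: not taken
r2=99<<1=198
halt.

198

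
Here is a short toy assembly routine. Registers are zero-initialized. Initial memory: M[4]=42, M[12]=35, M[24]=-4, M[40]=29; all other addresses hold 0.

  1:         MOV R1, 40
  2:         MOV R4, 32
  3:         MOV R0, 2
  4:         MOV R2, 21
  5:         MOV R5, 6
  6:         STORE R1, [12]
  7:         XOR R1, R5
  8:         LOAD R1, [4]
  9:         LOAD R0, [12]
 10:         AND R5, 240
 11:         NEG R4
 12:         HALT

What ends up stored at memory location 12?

MOV R1, 40 → R1=40
MOV R4, 32 → R4=32
MOV R0, 2 → R0=2
MOV R2, 21 → R2=21
MOV R5, 6 → R5=6
STORE R1, [12] → M[12]=40
XOR R1, R5 → R1=40^6=46
LOAD R1, [4] → R1=M[4]=42
LOAD R0, [12] → R0=M[12]=40
AND R5, 240 → R5=6&240=0
NEG R4 → R4=-(32)=-32
halt.

40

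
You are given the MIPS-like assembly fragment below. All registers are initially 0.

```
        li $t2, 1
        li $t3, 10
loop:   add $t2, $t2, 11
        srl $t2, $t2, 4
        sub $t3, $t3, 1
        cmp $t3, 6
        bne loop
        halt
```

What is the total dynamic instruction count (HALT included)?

after li $t2, 1: $t2=1
after li $t3, 10: $t3=10
after add $t2, $t2, 11: $t2=1+11=12
after srl $t2, $t2, 4: $t2=12>>4=0
after sub $t3, $t3, 1: $t3=10-1=9
cmp $t3, 6  (cmp 9,6)
bne loop: taken
after add $t2, $t2, 11: $t2=0+11=11
after srl $t2, $t2, 4: $t2=11>>4=0
after sub $t3, $t3, 1: $t3=9-1=8
cmp $t3, 6  (cmp 8,6)
bne loop: taken
after add $t2, $t2, 11: $t2=0+11=11
after srl $t2, $t2, 4: $t2=11>>4=0
after sub $t3, $t3, 1: $t3=8-1=7
cmp $t3, 6  (cmp 7,6)
bne loop: taken
after add $t2, $t2, 11: $t2=0+11=11
after srl $t2, $t2, 4: $t2=11>>4=0
after sub $t3, $t3, 1: $t3=7-1=6
cmp $t3, 6  (cmp 6,6)
bne loop: not taken
halt.
Total executed instructions: 23.

23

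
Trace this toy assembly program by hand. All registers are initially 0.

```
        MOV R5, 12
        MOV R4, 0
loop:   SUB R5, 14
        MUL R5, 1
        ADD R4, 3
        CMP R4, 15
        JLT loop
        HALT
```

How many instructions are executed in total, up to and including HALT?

MOV R5, 12 → R5=12
MOV R4, 0 → R4=0
SUB R5, 14 → R5=12-14=-2
MUL R5, 1 → R5=(-2)*1=-2
ADD R4, 3 → R4=0+3=3
CMP R4, 15  (cmp 3,15)
JLT loop: taken
SUB R5, 14 → R5=(-2)-14=-16
MUL R5, 1 → R5=(-16)*1=-16
ADD R4, 3 → R4=3+3=6
CMP R4, 15  (cmp 6,15)
JLT loop: taken
SUB R5, 14 → R5=(-16)-14=-30
MUL R5, 1 → R5=(-30)*1=-30
ADD R4, 3 → R4=6+3=9
CMP R4, 15  (cmp 9,15)
JLT loop: taken
SUB R5, 14 → R5=(-30)-14=-44
MUL R5, 1 → R5=(-44)*1=-44
ADD R4, 3 → R4=9+3=12
CMP R4, 15  (cmp 12,15)
JLT loop: taken
SUB R5, 14 → R5=(-44)-14=-58
MUL R5, 1 → R5=(-58)*1=-58
ADD R4, 3 → R4=12+3=15
CMP R4, 15  (cmp 15,15)
JLT loop: not taken
halt.
Total executed instructions: 28.

28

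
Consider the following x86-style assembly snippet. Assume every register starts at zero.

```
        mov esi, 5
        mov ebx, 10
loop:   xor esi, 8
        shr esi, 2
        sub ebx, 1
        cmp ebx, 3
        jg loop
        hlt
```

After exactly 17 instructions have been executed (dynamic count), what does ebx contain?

7

esi=5
ebx=10
esi=5^8=13
esi=13>>2=3
ebx=10-1=9
cmp ebx, 3  (cmp 9,3)
jg loop: taken
esi=3^8=11
esi=11>>2=2
ebx=9-1=8
cmp ebx, 3  (cmp 8,3)
jg loop: taken
esi=2^8=10
esi=10>>2=2
ebx=8-1=7
cmp ebx, 3  (cmp 7,3)
jg loop: taken
After step 17: ebx = 7.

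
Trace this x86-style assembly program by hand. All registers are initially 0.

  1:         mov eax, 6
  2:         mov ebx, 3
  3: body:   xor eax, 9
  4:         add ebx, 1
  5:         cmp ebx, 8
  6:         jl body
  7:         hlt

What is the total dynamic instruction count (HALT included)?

23

eax=6
ebx=3
eax=6^9=15
ebx=3+1=4
cmp ebx, 8  (cmp 4,8)
jl body: taken
eax=15^9=6
ebx=4+1=5
cmp ebx, 8  (cmp 5,8)
jl body: taken
eax=6^9=15
ebx=5+1=6
cmp ebx, 8  (cmp 6,8)
jl body: taken
eax=15^9=6
ebx=6+1=7
cmp ebx, 8  (cmp 7,8)
jl body: taken
eax=6^9=15
ebx=7+1=8
cmp ebx, 8  (cmp 8,8)
jl body: not taken
halt.
Total executed instructions: 23.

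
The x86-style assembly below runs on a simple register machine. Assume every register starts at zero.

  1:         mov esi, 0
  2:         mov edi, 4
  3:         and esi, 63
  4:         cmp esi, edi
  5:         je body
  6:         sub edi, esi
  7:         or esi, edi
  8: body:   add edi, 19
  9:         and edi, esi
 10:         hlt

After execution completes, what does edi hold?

4

mov esi, 0 → esi=0
mov edi, 4 → edi=4
and esi, 63 → esi=0&63=0
cmp esi, edi  (cmp 0,4)
je body: not taken
sub edi, esi → edi=4-0=4
or esi, edi → esi=0|4=4
add edi, 19 → edi=4+19=23
and edi, esi → edi=23&4=4
halt.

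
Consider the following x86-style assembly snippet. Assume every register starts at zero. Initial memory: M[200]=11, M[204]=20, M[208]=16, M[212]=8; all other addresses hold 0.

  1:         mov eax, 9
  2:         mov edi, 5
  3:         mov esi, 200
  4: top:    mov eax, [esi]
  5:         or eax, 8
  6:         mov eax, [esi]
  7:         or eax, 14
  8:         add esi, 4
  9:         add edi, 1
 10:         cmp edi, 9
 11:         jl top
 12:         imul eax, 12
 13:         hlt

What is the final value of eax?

eax=9
edi=5
esi=200
eax=M[200]=11
eax=11|8=11
eax=M[200]=11
eax=11|14=15
esi=200+4=204
edi=5+1=6
cmp edi, 9  (cmp 6,9)
jl top: taken
eax=M[204]=20
eax=20|8=28
eax=M[204]=20
eax=20|14=30
esi=204+4=208
edi=6+1=7
cmp edi, 9  (cmp 7,9)
jl top: taken
eax=M[208]=16
eax=16|8=24
eax=M[208]=16
eax=16|14=30
esi=208+4=212
edi=7+1=8
cmp edi, 9  (cmp 8,9)
jl top: taken
eax=M[212]=8
eax=8|8=8
eax=M[212]=8
eax=8|14=14
esi=212+4=216
edi=8+1=9
cmp edi, 9  (cmp 9,9)
jl top: not taken
eax=14*12=168
halt.

168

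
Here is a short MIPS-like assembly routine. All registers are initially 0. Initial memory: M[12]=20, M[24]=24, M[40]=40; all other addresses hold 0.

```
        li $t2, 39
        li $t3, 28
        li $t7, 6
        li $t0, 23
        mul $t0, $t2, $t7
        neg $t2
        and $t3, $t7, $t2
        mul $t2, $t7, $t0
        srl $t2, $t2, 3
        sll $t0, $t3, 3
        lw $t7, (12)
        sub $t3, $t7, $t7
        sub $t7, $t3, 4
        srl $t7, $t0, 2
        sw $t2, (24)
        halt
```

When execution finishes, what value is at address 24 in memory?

after li $t2, 39: $t2=39
after li $t3, 28: $t3=28
after li $t7, 6: $t7=6
after li $t0, 23: $t0=23
after mul $t0, $t2, $t7: $t0=39*6=234
after neg $t2: $t2=-(39)=-39
after and $t3, $t7, $t2: $t3=6&(-39)=0
after mul $t2, $t7, $t0: $t2=6*234=1404
after srl $t2, $t2, 3: $t2=1404>>3=175
after sll $t0, $t3, 3: $t0=0<<3=0
after lw $t7, (12): $t7=M[12]=20
after sub $t3, $t7, $t7: $t3=20-20=0
after sub $t7, $t3, 4: $t7=0-4=-4
after srl $t7, $t0, 2: $t7=0>>2=0
sw $t2, (24) → M[24]=175
halt.

175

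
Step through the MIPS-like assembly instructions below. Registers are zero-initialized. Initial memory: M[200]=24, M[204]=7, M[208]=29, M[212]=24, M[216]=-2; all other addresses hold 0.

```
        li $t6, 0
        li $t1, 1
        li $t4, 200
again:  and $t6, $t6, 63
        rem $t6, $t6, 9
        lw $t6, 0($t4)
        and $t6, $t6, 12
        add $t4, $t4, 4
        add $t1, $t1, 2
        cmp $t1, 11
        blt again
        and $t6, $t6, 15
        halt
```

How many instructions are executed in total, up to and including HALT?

45

li $t6, 0 → $t6=0
li $t1, 1 → $t1=1
li $t4, 200 → $t4=200
and $t6, $t6, 63 → $t6=0&63=0
rem $t6, $t6, 9 → $t6=0%9=0
lw $t6, 0($t4) → $t6=M[200]=24
and $t6, $t6, 12 → $t6=24&12=8
add $t4, $t4, 4 → $t4=200+4=204
add $t1, $t1, 2 → $t1=1+2=3
cmp $t1, 11  (cmp 3,11)
blt again: taken
and $t6, $t6, 63 → $t6=8&63=8
rem $t6, $t6, 9 → $t6=8%9=8
lw $t6, 0($t4) → $t6=M[204]=7
and $t6, $t6, 12 → $t6=7&12=4
add $t4, $t4, 4 → $t4=204+4=208
add $t1, $t1, 2 → $t1=3+2=5
cmp $t1, 11  (cmp 5,11)
blt again: taken
and $t6, $t6, 63 → $t6=4&63=4
rem $t6, $t6, 9 → $t6=4%9=4
lw $t6, 0($t4) → $t6=M[208]=29
and $t6, $t6, 12 → $t6=29&12=12
add $t4, $t4, 4 → $t4=208+4=212
add $t1, $t1, 2 → $t1=5+2=7
cmp $t1, 11  (cmp 7,11)
blt again: taken
and $t6, $t6, 63 → $t6=12&63=12
rem $t6, $t6, 9 → $t6=12%9=3
lw $t6, 0($t4) → $t6=M[212]=24
and $t6, $t6, 12 → $t6=24&12=8
add $t4, $t4, 4 → $t4=212+4=216
add $t1, $t1, 2 → $t1=7+2=9
cmp $t1, 11  (cmp 9,11)
blt again: taken
and $t6, $t6, 63 → $t6=8&63=8
rem $t6, $t6, 9 → $t6=8%9=8
lw $t6, 0($t4) → $t6=M[216]=-2
and $t6, $t6, 12 → $t6=(-2)&12=12
add $t4, $t4, 4 → $t4=216+4=220
add $t1, $t1, 2 → $t1=9+2=11
cmp $t1, 11  (cmp 11,11)
blt again: not taken
and $t6, $t6, 15 → $t6=12&15=12
halt.
Total executed instructions: 45.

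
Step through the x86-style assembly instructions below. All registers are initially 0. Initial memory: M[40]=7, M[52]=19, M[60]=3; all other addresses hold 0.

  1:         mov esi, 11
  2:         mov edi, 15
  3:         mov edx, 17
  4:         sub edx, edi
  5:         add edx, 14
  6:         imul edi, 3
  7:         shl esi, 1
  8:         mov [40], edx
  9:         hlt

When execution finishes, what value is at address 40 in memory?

mov esi, 11 → esi=11
mov edi, 15 → edi=15
mov edx, 17 → edx=17
sub edx, edi → edx=17-15=2
add edx, 14 → edx=2+14=16
imul edi, 3 → edi=15*3=45
shl esi, 1 → esi=11<<1=22
mov [40], edx → M[40]=16
halt.

16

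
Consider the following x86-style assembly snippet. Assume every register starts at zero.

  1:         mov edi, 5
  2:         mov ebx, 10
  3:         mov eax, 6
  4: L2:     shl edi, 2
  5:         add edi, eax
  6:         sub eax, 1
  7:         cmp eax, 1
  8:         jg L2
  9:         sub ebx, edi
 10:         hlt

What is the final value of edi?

7054

mov edi, 5 → edi=5
mov ebx, 10 → ebx=10
mov eax, 6 → eax=6
shl edi, 2 → edi=5<<2=20
add edi, eax → edi=20+6=26
sub eax, 1 → eax=6-1=5
cmp eax, 1  (cmp 5,1)
jg L2: taken
shl edi, 2 → edi=26<<2=104
add edi, eax → edi=104+5=109
sub eax, 1 → eax=5-1=4
cmp eax, 1  (cmp 4,1)
jg L2: taken
shl edi, 2 → edi=109<<2=436
add edi, eax → edi=436+4=440
sub eax, 1 → eax=4-1=3
cmp eax, 1  (cmp 3,1)
jg L2: taken
shl edi, 2 → edi=440<<2=1760
add edi, eax → edi=1760+3=1763
sub eax, 1 → eax=3-1=2
cmp eax, 1  (cmp 2,1)
jg L2: taken
shl edi, 2 → edi=1763<<2=7052
add edi, eax → edi=7052+2=7054
sub eax, 1 → eax=2-1=1
cmp eax, 1  (cmp 1,1)
jg L2: not taken
sub ebx, edi → ebx=10-7054=-7044
halt.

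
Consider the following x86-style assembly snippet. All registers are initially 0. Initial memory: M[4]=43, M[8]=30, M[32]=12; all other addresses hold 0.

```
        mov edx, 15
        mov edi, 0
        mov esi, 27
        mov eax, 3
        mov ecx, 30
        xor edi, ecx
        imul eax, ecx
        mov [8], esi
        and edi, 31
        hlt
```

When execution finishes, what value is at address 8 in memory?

after mov edx, 15: edx=15
after mov edi, 0: edi=0
after mov esi, 27: esi=27
after mov eax, 3: eax=3
after mov ecx, 30: ecx=30
after xor edi, ecx: edi=0^30=30
after imul eax, ecx: eax=3*30=90
mov [8], esi → M[8]=27
after and edi, 31: edi=30&31=30
halt.

27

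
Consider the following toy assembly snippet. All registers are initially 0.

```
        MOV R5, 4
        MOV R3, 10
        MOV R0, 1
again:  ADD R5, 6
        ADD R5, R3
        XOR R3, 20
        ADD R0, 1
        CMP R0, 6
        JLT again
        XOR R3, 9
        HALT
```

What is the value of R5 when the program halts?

R5=4
R3=10
R0=1
R5=4+6=10
R5=10+10=20
R3=10^20=30
R0=1+1=2
CMP R0, 6  (cmp 2,6)
JLT again: taken
R5=20+6=26
R5=26+30=56
R3=30^20=10
R0=2+1=3
CMP R0, 6  (cmp 3,6)
JLT again: taken
R5=56+6=62
R5=62+10=72
R3=10^20=30
R0=3+1=4
CMP R0, 6  (cmp 4,6)
JLT again: taken
R5=72+6=78
R5=78+30=108
R3=30^20=10
R0=4+1=5
CMP R0, 6  (cmp 5,6)
JLT again: taken
R5=108+6=114
R5=114+10=124
R3=10^20=30
R0=5+1=6
CMP R0, 6  (cmp 6,6)
JLT again: not taken
R3=30^9=23
halt.

124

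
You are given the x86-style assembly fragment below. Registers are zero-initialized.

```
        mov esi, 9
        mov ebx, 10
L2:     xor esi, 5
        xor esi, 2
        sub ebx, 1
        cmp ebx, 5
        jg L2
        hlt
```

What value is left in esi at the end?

after mov esi, 9: esi=9
after mov ebx, 10: ebx=10
after xor esi, 5: esi=9^5=12
after xor esi, 2: esi=12^2=14
after sub ebx, 1: ebx=10-1=9
cmp ebx, 5  (cmp 9,5)
jg L2: taken
after xor esi, 5: esi=14^5=11
after xor esi, 2: esi=11^2=9
after sub ebx, 1: ebx=9-1=8
cmp ebx, 5  (cmp 8,5)
jg L2: taken
after xor esi, 5: esi=9^5=12
after xor esi, 2: esi=12^2=14
after sub ebx, 1: ebx=8-1=7
cmp ebx, 5  (cmp 7,5)
jg L2: taken
after xor esi, 5: esi=14^5=11
after xor esi, 2: esi=11^2=9
after sub ebx, 1: ebx=7-1=6
cmp ebx, 5  (cmp 6,5)
jg L2: taken
after xor esi, 5: esi=9^5=12
after xor esi, 2: esi=12^2=14
after sub ebx, 1: ebx=6-1=5
cmp ebx, 5  (cmp 5,5)
jg L2: not taken
halt.

14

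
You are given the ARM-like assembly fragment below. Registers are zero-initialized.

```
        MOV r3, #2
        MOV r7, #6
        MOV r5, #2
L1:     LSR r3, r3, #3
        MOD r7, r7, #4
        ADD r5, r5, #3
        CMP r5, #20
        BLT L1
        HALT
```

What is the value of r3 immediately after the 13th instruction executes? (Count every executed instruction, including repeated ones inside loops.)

0

MOV r3, #2 → r3=2
MOV r7, #6 → r7=6
MOV r5, #2 → r5=2
LSR r3, r3, #3 → r3=2>>3=0
MOD r7, r7, #4 → r7=6%4=2
ADD r5, r5, #3 → r5=2+3=5
CMP r5, #20  (cmp 5,20)
BLT L1: taken
LSR r3, r3, #3 → r3=0>>3=0
MOD r7, r7, #4 → r7=2%4=2
ADD r5, r5, #3 → r5=5+3=8
CMP r5, #20  (cmp 8,20)
BLT L1: taken
After step 13: r3 = 0.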